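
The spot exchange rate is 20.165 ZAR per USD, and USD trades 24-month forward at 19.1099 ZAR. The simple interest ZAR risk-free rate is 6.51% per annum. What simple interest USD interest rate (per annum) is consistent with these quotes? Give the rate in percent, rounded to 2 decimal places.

T = 2 years.
By CIP, F/S equals the ZAR-to-USD growth ratio: 19.1099/20.165 = 0.9476767.
ZAR growth factor: 1 + 0.0651×2 = 1.130200.
Hence g_USD = 1.1926008.
(1.1926008 − 1)/T = 0.096300, i.e. 9.63%.

9.63%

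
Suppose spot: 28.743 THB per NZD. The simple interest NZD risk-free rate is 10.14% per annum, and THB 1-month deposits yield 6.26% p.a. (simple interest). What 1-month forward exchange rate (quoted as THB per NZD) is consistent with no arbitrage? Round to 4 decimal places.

28.6508

T = 1/12 years.
Growth of 1 THB over T: 1 + 0.0626×1/12 = 1.00521667.
Growth of 1 NZD over T: 1 + 0.1014×1/12 = 1.008450.
So F = 28.743 × 1.00521667 / 1.008450 = 28.650843 (THB/NZD).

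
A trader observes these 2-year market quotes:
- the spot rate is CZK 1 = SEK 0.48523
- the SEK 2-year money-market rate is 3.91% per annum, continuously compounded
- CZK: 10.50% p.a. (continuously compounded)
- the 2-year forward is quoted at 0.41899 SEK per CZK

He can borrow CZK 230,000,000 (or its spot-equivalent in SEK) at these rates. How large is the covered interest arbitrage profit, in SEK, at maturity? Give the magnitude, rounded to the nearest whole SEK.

T = 2 years.
Keep in CZK, deliver into the forward: 230,000,000·1.23367805996·0.41899 = SEK 118,886,717.18.
Swap to SEK now, deposit: 230,000,000·0.48523·1.08133890483 = SEK 120,680,557.66.
The quoted forward undervalues CZK, so borrow CZK, convert to SEK at spot, deposit the SEK at 3.91%, and buy CZK forward at 0.41899 to cover the loan.
Arbitrage profit = |118,886,717.18 − 120,680,557.66| = SEK 1,793,840.

SEK 1,793,840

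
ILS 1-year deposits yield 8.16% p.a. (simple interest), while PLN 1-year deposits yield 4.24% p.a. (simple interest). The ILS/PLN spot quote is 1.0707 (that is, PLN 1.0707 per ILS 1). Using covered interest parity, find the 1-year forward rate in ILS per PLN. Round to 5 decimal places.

0.96909

T = 1 year.
PLN growth factor: 1 + 0.0424×1 = 1.042400.
ILS accumulates by 1 + 0.0816×1 = 1.081600.
CIP: F = S · (grow PLN)/(grow ILS) = 1.0707 × 1.042400/1.081600 = 1.031895 PLN per ILS.
Quoted the other way: 1/1.031895 = 0.96909 ILS per PLN.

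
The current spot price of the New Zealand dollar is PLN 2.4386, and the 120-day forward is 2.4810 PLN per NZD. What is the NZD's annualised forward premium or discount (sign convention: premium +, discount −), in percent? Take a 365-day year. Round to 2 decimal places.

+5.29%

T = 120/365 years.
(F − S)/S = (2.4810 − 2.4386)/2.4386 = 0.0173870.
Per annum: 0.0173870 / (120/365) = 0.052885 = 5.29%.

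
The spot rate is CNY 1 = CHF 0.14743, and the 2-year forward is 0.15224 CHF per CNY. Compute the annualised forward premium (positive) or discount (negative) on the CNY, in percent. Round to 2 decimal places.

+1.63%

T = 2 years.
CNY trades forward at +3.26257% vs spot over the period.
×(1/T) gives 1.63% p.a.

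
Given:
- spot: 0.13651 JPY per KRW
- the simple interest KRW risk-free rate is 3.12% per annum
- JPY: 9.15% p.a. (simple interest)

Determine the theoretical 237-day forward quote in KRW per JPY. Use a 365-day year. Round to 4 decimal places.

T = 237/365 years.
JPY growth factor: 1 + 0.0915×237/365 = 1.0594123.
Growth of 1 KRW over T: 1 + 0.0312×237/365 = 1.0202586.
So F = 0.13651 × 1.0594123 / 1.0202586 = 0.1417487 (JPY/KRW).
Quoted the other way: 1/0.1417487 = 7.0547 KRW per JPY.

7.0547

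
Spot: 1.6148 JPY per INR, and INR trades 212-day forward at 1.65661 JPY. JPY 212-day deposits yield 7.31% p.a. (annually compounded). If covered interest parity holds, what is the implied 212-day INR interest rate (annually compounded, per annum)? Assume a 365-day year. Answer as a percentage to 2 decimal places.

T = 212/365 years.
F/S = 1.65661/1.6148 = 1.0258918 = (growth of JPY) / (growth of INR).
JPY growth factor: (1 + 0.0731)^(212/365) = 1.0418291.
So the INR growth factor = 1.0155351.
Annualise: 1.0155351^(365/212) − 1 = 0.026896 = 2.69%.

2.69%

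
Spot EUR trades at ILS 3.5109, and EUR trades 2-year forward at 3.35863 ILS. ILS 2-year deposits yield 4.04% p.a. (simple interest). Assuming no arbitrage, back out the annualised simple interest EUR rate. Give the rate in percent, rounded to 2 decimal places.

T = 2 years.
F/S = 3.35863/3.5109 = 0.9566294 = (growth of ILS) / (growth of EUR).
The ILS side grows by 1 + 0.0404×2 = 1.080800.
So the EUR growth factor = 1.1298001.
r = (1.1298001 − 1)/2 = 0.064900 → 6.49%.

6.49%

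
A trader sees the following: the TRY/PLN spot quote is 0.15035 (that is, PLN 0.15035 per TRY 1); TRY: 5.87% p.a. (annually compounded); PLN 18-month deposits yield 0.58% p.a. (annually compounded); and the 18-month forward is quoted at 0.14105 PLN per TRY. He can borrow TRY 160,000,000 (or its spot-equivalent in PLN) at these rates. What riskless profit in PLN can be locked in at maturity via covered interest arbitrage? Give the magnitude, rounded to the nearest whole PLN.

PLN 318,404

T = 18/12 years.
Route A — deposit TRY, sell forward: 160,000,000 × 1.0893297627 × 0.14105 = PLN 24,583,994.08.
Route B — convert at spot, deposit PLN: 160,000,000 × 0.15035 × 1.0087126028 = PLN 24,265,590.37.
The quoted forward overvalues TRY, so borrow PLN, buy TRY at spot, deposit the TRY at 5.87%, and sell the proceeds forward at 0.14105.
The gap between the two covered legs is PLN 318,404.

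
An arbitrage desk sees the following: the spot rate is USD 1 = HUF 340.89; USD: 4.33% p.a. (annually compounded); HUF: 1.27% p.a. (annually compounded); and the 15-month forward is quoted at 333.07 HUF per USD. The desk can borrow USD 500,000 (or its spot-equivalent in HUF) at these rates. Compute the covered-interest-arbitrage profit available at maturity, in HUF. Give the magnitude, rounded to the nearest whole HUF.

HUF 2,441,879

T = 15/12 years.
Route A — deposit USD, sell forward: 500,000 × 1.05441483904 × 333.07 = HUF 175,596,975.22.
Route B — convert at spot, deposit HUF: 500,000 × 340.89 × 1.01590012199 = HUF 173,155,096.29.
The quoted forward overvalues USD, so borrow HUF, buy USD at spot, deposit the USD at 4.33%, and sell the proceeds forward at 333.07.
The gap between the two covered legs is HUF 2,441,879.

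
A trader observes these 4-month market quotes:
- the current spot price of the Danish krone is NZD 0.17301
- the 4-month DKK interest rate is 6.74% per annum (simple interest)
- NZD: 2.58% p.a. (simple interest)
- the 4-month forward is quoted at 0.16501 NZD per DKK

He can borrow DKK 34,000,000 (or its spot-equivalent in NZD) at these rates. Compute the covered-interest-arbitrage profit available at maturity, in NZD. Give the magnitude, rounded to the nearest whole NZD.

T = 4/12 years.
Route A — deposit DKK, sell forward: 34,000,000 × 1.022466667 × 0.16501 = NZD 5,736,385.64.
Route B — convert at spot, deposit NZD: 34,000,000 × 0.17301 × 1.008600 = NZD 5,932,928.12.
The quoted forward undervalues DKK, so borrow DKK, convert to NZD at spot, deposit the NZD at 2.58%, and buy DKK forward at 0.16501 to cover the loan.
Profit = 5,932,928.12 − 5,736,385.64 = NZD 196,542.

NZD 196,542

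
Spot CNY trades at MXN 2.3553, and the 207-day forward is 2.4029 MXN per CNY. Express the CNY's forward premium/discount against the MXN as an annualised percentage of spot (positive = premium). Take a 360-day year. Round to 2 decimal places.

T = 207/360 years.
CNY trades forward at +2.02097% vs spot over the period.
Per annum: 0.0202097 / (207/360) = 0.035147 = 3.51%.

+3.51%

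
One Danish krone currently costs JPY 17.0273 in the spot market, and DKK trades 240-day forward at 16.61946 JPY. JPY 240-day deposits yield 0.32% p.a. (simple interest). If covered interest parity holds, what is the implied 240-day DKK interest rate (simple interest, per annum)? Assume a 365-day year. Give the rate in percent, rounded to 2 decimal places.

T = 240/365 years.
CIP gives F = S · g_JPY/g_DKK, so g_JPY/g_DKK = 16.61946/17.0273 = 0.9760479.
JPY growth factor: 1 + 0.0032×240/365 = 1.0021041.
So the DKK growth factor = 1.0266956.
(1.0266956 − 1)/T = 0.040600, i.e. 4.06%.

4.06%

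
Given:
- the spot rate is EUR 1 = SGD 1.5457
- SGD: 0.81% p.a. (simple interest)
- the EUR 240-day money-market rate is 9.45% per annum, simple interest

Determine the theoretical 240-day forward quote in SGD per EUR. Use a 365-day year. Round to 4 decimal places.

T = 240/365 years.
SGD accumulates by 1 + 0.0081×240/365 = 1.005326.
Growth of 1 EUR over T: 1 + 0.0945×240/365 = 1.062137.
Forward (SGD per EUR) = 1.5457 × 1.005326 / 1.062137 = 1.463024.

1.4630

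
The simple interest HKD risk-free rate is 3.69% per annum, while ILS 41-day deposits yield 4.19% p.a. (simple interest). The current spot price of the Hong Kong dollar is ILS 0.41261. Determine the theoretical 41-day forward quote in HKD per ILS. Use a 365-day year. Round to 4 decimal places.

2.4222

T = 41/365 years.
ILS accumulates by 1 + 0.0419×41/365 = 1.0047066.
Growth of 1 HKD over T: 1 + 0.0369×41/365 = 1.0041449.
So F = 0.41261 × 1.0047066 / 1.0041449 = 0.4128408 (ILS/HKD).
Invert for HKD per ILS: 1 / 0.4128408 = 2.4222.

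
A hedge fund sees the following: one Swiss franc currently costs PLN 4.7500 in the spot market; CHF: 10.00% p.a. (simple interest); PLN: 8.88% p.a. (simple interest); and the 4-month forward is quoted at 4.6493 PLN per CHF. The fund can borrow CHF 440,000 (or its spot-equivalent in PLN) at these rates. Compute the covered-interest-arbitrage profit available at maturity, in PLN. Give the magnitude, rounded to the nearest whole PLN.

PLN 37,982

T = 4/12 years.
Keep in CHF, deliver into the forward: 440,000·1.033333333·4.6493 = PLN 2,113,881.73.
Swap to PLN now, deposit: 440,000·4.7500·1.029600 = PLN 2,151,864.00.
The quoted forward undervalues CHF, so borrow CHF, convert to PLN at spot, deposit the PLN at 8.88%, and buy CHF forward at 4.6493 to cover the loan.
The gap between the two covered legs is PLN 37,982.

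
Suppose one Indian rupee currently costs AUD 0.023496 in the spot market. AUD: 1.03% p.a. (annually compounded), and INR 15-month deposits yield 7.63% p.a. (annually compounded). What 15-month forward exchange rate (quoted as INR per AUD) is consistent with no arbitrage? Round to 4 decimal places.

46.0638

T = 15/12 years.
Growth of 1 AUD over T: (1 + 0.0103)^(15/12) = 1.01289153.
Growth of 1 INR over T: (1 + 0.0763)^(15/12) = 1.09626784.
So F = 0.023496 × 1.01289153 / 1.09626784 = 0.021709019 (AUD/INR).
Invert for INR per AUD: 1 / 0.021709019 = 46.0638.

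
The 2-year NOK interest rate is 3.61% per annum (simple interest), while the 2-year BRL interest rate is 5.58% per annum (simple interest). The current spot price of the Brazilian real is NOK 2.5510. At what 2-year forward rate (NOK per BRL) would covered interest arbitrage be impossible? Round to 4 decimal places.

T = 2 years.
NOK growth factor: 1 + 0.0361×2 = 1.072200.
BRL growth factor: 1 + 0.0558×2 = 1.111600.
So F = 2.551 × 1.072200 / 1.111600 = 2.460581 (NOK/BRL).

2.4606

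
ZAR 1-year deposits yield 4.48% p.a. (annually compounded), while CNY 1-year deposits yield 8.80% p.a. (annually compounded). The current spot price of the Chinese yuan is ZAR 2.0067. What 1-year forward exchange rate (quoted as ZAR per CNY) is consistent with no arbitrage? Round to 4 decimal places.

T = 1 year.
ZAR accumulates by (1 + 0.0448)^1 = 1.044800.
Growth of 1 CNY over T: (1 + 0.0880)^1 = 1.088000.
CIP: F = S · (grow ZAR)/(grow CNY) = 2.0067 × 1.044800/1.088000 = 1.927022 ZAR per CNY.

1.9270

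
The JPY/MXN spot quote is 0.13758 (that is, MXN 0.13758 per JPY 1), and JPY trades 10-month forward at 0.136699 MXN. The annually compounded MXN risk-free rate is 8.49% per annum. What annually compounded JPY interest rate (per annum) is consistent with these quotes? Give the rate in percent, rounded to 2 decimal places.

9.33%

T = 10/12 years.
F/S = 0.136699/0.13758 = 0.9935965 = (growth of MXN) / (growth of JPY).
MXN growth factor: (1 + 0.0849)^(10/12) = 1.0702652.
That pins the JPY growth at 1.0771628.
Annualise: 1.0771628^(12/10) − 1 = 0.093296 = 9.33%.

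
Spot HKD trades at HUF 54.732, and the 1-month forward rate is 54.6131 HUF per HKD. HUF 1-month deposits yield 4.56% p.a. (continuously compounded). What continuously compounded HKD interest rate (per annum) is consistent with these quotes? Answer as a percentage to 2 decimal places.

T = 1/12 years.
By CIP, F/S equals the HUF-to-HKD growth ratio: 54.6131/54.732 = 0.9978276.
HUF growth factor: e^(0.0456×1/12) = 1.0038072.
So the HKD growth factor = 1.0059926.
r = ln(1.0059926)/(1/12) = 0.071697 → 7.17%.

7.17%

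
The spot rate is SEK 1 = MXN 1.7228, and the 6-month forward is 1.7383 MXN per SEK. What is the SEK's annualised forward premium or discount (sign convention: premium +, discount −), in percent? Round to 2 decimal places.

+1.80%

T = 6/12 years.
(F − S)/S = (1.7383 − 1.7228)/1.7228 = 0.0089970.
×(1/T) gives 1.80% p.a.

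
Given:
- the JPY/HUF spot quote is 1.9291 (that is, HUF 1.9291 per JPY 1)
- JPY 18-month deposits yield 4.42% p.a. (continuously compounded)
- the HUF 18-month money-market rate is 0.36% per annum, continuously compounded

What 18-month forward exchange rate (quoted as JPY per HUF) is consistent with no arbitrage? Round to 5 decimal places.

0.55093

T = 18/12 years.
HUF accumulates by e^(0.0036×18/12) = 1.0054146.
Growth of 1 JPY over T: e^(0.0442×18/12) = 1.0685472.
So F = 1.9291 × 1.0054146 / 1.0685472 = 1.815124 (HUF/JPY).
Invert for JPY per HUF: 1 / 1.815124 = 0.55093.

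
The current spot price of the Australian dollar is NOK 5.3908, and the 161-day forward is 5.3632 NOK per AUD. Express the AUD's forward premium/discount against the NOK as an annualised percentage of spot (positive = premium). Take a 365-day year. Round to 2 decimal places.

T = 161/365 years.
(F − S)/S = (5.3632 − 5.3908)/5.3908 = -0.0051198.
Annualise by dividing by T: -0.0051198 / (161/365) = -0.011607 → -1.16%.

-1.16%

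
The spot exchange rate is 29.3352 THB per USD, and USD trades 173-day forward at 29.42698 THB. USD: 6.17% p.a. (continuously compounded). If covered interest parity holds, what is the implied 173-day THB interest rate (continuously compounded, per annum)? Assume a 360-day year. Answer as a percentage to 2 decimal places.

6.82%

T = 173/360 years.
By CIP, F/S equals the THB-to-USD growth ratio: 29.42698/29.3352 = 1.0031287.
USD growth factor: e^(0.0617×173/360) = 1.0300942.
That pins the THB growth at 1.0333171.
r = ln(1.0333171)/(173/360) = 0.068200 → 6.82%.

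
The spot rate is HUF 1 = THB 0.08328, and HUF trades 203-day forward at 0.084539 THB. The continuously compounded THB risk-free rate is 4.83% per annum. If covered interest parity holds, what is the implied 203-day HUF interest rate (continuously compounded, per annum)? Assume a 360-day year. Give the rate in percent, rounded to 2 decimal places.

2.17%

T = 203/360 years.
By CIP, F/S equals the THB-to-HUF growth ratio: 0.084539/0.08328 = 1.0151177.
THB growth factor: e^(0.0483×203/360) = 1.0276101.
That pins the HUF growth at 1.0123064.
Take logs: ln 1.0123064 / (203/360) = 0.021691, so 2.17%.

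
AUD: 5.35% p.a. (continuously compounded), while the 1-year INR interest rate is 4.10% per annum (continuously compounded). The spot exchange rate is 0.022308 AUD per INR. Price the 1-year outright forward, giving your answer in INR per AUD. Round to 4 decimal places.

44.2701

T = 1 year.
AUD accumulates by e^(0.0535×1) = 1.05495699.
INR growth factor: e^(0.0410×1) = 1.04185211.
So F = 0.022308 × 1.05495699 / 1.04185211 = 0.022588600 (AUD/INR).
Invert for INR per AUD: 1 / 0.022588600 = 44.2701.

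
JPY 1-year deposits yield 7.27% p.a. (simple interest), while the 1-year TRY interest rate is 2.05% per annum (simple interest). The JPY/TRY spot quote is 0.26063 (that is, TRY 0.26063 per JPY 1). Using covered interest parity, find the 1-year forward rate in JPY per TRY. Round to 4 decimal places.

4.0331

T = 1 year.
Growth of 1 TRY over T: 1 + 0.0205×1 = 1.020500.
JPY accumulates by 1 + 0.0727×1 = 1.072700.
So F = 0.26063 × 1.020500 / 1.072700 = 0.2479472 (TRY/JPY).
Invert for JPY per TRY: 1 / 0.2479472 = 4.0331.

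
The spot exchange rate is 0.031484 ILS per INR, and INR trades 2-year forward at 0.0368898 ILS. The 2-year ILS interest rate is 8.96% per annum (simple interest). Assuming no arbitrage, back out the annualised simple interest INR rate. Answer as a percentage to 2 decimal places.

T = 2 years.
By CIP, F/S equals the ILS-to-INR growth ratio: 0.0368898/0.031484 = 1.1716999.
ILS growth factor: 1 + 0.0896×2 = 1.179200.
So the INR growth factor = 1.006401.
(1.006401 − 1)/T = 0.003201, i.e. 0.32%.

0.32%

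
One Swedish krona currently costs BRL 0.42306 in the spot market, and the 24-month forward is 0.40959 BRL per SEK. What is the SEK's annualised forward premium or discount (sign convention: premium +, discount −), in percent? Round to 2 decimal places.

T = 2 years.
Period premium: (0.40959 − 0.42306)/0.42306 = -0.0318395.
×(1/T) gives -1.59% p.a.

-1.59%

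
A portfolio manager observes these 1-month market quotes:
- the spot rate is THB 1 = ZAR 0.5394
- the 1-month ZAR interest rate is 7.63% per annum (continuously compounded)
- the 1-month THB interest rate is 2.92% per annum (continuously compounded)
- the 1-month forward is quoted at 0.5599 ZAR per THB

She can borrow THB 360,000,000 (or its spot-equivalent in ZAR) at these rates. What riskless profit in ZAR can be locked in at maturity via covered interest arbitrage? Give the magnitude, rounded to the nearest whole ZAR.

T = 1/12 years.
Route A — deposit THB, sell forward: 360,000,000 × 1.00243629629 × 0.5599 = ZAR 202,055,069.63.
Route B — convert at spot, deposit ZAR: 360,000,000 × 0.5394 × 1.00637859045 = ZAR 195,422,620.21.
The quoted forward overvalues THB, so borrow ZAR, buy THB at spot, deposit the THB at 2.92%, and sell the proceeds forward at 0.5599.
Arbitrage profit = |202,055,069.63 − 195,422,620.21| = ZAR 6,632,449.

ZAR 6,632,449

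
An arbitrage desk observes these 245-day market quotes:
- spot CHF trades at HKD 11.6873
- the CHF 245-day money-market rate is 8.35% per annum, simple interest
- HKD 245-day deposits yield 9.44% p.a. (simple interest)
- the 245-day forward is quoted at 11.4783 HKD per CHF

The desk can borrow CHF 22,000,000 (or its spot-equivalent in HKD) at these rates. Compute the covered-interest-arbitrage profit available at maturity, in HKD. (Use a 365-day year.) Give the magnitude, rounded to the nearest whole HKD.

T = 245/365 years.
Route A — deposit CHF, sell forward: 22,000,000 × 1.05604794521 × 11.4783 = HKD 266,675,972.85.
Route B — convert at spot, deposit HKD: 22,000,000 × 11.6873 × 1.06336438356 = HKD 273,412,888.32.
The quoted forward undervalues CHF, so borrow CHF, convert to HKD at spot, deposit the HKD at 9.44%, and buy CHF forward at 11.4783 to cover the loan.
Arbitrage profit = |266,675,972.85 − 273,412,888.32| = HKD 6,736,915.

HKD 6,736,915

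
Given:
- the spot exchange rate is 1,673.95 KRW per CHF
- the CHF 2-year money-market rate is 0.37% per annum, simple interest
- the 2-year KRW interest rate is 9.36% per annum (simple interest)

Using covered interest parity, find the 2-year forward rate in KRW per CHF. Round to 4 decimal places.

T = 2 years.
KRW growth factor: 1 + 0.0936×2 = 1.187200.
CHF growth factor: 1 + 0.0037×2 = 1.007400.
CIP: F = S · (grow KRW)/(grow CHF) = 1673.95 × 1.187200/1.007400 = 1972.715346 KRW per CHF.

1972.7153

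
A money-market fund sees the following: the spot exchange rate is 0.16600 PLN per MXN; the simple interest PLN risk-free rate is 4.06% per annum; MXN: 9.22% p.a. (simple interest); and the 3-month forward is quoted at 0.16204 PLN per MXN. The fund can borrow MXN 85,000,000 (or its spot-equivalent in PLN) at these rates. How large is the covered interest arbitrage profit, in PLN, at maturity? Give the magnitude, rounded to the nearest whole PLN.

T = 3/12 years.
Route A — deposit MXN, sell forward: 85,000,000 × 1.023050 × 0.16204 = PLN 14,090,876.87.
Route B — convert at spot, deposit PLN: 85,000,000 × 0.16600 × 1.010150 = PLN 14,253,216.50.
The quoted forward undervalues MXN, so borrow MXN, convert to PLN at spot, deposit the PLN at 4.06%, and buy MXN forward at 0.16204 to cover the loan.
Profit = 14,253,216.50 − 14,090,876.87 = PLN 162,340.

PLN 162,340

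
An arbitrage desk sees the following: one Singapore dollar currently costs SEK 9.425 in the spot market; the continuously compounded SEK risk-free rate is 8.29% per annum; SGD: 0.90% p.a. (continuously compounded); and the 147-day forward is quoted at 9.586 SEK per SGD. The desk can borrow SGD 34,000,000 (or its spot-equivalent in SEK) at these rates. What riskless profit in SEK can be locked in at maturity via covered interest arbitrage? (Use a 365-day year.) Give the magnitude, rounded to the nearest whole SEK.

T = 147/365 years.
Invest the SGD and cover forward: 34,000,000 × 1.00363123455 × 9.586 = SEK 327,107,506.49.
Convert at spot and invest in SEK: 34,000,000 × 9.425 × 1.03395072818 = SEK 331,329,510.85.
The quoted forward undervalues SGD, so borrow SGD, convert to SEK at spot, deposit the SEK at 8.29%, and buy SGD forward at 9.586 to cover the loan.
Profit = 331,329,510.85 − 327,107,506.49 = SEK 4,222,004.

SEK 4,222,004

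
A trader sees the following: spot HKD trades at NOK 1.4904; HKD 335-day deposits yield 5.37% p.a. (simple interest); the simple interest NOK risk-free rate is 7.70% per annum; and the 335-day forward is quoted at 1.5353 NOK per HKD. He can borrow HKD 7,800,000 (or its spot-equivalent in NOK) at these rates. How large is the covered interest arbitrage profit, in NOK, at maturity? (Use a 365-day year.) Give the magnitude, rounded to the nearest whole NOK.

T = 335/365 years.
Keep in HKD, deliver into the forward: 7,800,000·1.0492863014·1.5353 = NOK 12,565,560.22.
Swap to NOK now, deposit: 7,800,000·1.4904·1.0706712329 = NOK 12,446,681.56.
The quoted forward overvalues HKD, so borrow NOK, buy HKD at spot, deposit the HKD at 5.37%, and sell the proceeds forward at 1.5353.
Arbitrage profit = |12,565,560.22 − 12,446,681.56| = NOK 118,879.

NOK 118,879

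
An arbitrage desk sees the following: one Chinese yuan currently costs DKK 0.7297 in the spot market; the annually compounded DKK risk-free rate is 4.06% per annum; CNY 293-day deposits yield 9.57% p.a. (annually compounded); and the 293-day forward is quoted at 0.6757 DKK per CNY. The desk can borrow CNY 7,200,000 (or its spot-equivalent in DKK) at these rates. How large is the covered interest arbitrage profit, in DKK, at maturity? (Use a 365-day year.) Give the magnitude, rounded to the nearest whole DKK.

DKK 189,011

T = 293/365 years.
Invest the CNY and cover forward: 7,200,000 × 1.076123396 × 0.6757 = DKK 5,235,383.37.
Convert at spot and invest in DKK: 7,200,000 × 0.7297 × 1.032462794 = DKK 5,424,394.33.
The quoted forward undervalues CNY, so borrow CNY, convert to DKK at spot, deposit the DKK at 4.06%, and buy CNY forward at 0.6757 to cover the loan.
Profit = 5,424,394.33 − 5,235,383.37 = DKK 189,011.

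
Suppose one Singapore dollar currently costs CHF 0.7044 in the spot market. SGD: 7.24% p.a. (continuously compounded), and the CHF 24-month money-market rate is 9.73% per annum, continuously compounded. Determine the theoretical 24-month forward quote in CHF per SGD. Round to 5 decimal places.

0.74037

T = 2 years.
CHF growth factor: e^(0.0973×2) = 1.214825.
Growth of 1 SGD over T: e^(0.0724×2) = 1.1558084.
CIP: F = S · (grow CHF)/(grow SGD) = 0.7044 × 1.214825/1.1558084 = 0.7403673 CHF per SGD.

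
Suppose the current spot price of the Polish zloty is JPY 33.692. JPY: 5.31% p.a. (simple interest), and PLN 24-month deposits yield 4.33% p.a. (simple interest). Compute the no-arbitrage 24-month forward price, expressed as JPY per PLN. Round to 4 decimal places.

34.2997

T = 2 years.
JPY growth factor: 1 + 0.0531×2 = 1.106200.
Growth of 1 PLN over T: 1 + 0.0433×2 = 1.086600.
Forward (JPY per PLN) = 33.692 × 1.106200 / 1.086600 = 34.299733.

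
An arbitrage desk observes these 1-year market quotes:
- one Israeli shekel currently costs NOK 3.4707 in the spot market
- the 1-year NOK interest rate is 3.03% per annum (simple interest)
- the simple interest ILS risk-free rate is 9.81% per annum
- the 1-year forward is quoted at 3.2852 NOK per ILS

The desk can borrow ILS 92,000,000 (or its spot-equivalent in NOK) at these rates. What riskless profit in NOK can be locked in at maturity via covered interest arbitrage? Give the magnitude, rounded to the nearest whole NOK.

NOK 2,908,664

T = 1 year.
Keep in ILS, deliver into the forward: 92,000,000·1.098100·3.2852 = NOK 331,887,987.04.
Swap to NOK now, deposit: 92,000,000·3.4707·1.030300 = NOK 328,979,323.32.
The quoted forward overvalues ILS, so borrow NOK, buy ILS at spot, deposit the ILS at 9.81%, and sell the proceeds forward at 3.2852.
Profit = 331,887,987.04 − 328,979,323.32 = NOK 2,908,664.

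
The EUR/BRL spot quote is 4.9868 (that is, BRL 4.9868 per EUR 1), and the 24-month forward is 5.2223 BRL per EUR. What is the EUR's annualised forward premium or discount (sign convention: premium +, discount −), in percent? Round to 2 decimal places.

T = 2 years.
EUR trades forward at +4.72247% vs spot over the period.
×(1/T) gives 2.36% p.a.

+2.36%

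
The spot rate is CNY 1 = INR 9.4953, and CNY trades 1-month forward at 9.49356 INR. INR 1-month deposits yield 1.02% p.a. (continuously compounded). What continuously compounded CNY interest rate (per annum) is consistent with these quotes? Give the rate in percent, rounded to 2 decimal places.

1.24%

T = 1/12 years.
F/S = 9.49356/9.4953 = 0.9998168 = (growth of INR) / (growth of CNY).
INR growth factor: e^(0.0102×1/12) = 1.0008504.
That pins the CNY growth at 1.0010338.
Take logs: ln 1.0010338 / (1/12) = 0.012399, so 1.24%.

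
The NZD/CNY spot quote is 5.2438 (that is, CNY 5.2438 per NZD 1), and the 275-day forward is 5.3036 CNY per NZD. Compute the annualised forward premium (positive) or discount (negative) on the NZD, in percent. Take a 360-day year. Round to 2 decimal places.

+1.49%

T = 275/360 years.
(F − S)/S = (5.3036 − 5.2438)/5.2438 = 0.0114039.
Per annum: 0.0114039 / (275/360) = 0.014929 = 1.49%.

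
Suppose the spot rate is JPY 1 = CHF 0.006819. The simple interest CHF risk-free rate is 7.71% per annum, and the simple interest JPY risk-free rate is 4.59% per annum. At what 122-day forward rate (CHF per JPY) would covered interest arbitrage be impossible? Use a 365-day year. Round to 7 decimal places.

T = 122/365 years.
CHF accumulates by 1 + 0.0771×122/365 = 1.0257704.
Growth of 1 JPY over T: 1 + 0.0459×122/365 = 1.0153419.
CIP: F = S · (grow CHF)/(grow JPY) = 0.006819 × 1.0257704/1.0153419 = 0.006889037 CHF per JPY.

0.0068890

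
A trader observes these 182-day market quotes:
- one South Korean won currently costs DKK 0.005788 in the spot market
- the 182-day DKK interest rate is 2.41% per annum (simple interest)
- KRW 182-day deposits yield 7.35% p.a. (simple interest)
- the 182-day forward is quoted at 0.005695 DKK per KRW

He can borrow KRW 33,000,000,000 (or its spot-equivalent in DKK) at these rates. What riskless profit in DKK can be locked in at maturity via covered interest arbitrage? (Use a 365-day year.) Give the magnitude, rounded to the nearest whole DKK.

T = 182/365 years.
Route A — deposit KRW, sell forward: 33,000,000,000 × 1.03664931507 × 0.005695 = DKK 194,822,689.03.
Route B — convert at spot, deposit DKK: 33,000,000,000 × 0.005788 × 1.0120169863 = DKK 193,299,292.45.
The quoted forward overvalues KRW, so borrow DKK, buy KRW at spot, deposit the KRW at 7.35%, and sell the proceeds forward at 0.005695.
The gap between the two covered legs is DKK 1,523,397.

DKK 1,523,397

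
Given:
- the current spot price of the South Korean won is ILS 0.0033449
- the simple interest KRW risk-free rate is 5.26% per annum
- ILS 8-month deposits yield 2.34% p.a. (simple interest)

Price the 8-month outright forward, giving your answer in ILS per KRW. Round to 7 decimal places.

0.0032820

T = 8/12 years.
ILS growth factor: 1 + 0.0234×8/12 = 1.015600.
KRW accumulates by 1 + 0.0526×8/12 = 1.0350667.
So F = 0.0033449 × 1.015600 / 1.0350667 = 0.003281992 (ILS/KRW).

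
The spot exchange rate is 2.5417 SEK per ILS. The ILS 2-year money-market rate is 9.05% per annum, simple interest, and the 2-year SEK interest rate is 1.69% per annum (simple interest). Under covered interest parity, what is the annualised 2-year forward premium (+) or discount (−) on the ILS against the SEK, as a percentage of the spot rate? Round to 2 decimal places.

-6.23%

T = 2 years.
CIP forward (SEK per ILS) = 2.5417 × 1.033800/1.181000 = 2.2249022.
(F − S)/S ÷ T = (2.2249022 − 2.5417)/2.5417/2 = -0.062320 → -6.23%.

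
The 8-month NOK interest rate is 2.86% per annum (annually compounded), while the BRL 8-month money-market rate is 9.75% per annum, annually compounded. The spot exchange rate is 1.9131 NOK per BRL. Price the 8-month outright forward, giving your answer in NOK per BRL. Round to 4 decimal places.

T = 8/12 years.
Growth of 1 NOK over T: (1 + 0.0286)^(8/12) = 1.0189769.
Growth of 1 BRL over T: (1 + 0.0975)^(8/12) = 1.0639871.
So F = 1.9131 × 1.0189769 / 1.0639871 = 1.832169 (NOK/BRL).

1.8322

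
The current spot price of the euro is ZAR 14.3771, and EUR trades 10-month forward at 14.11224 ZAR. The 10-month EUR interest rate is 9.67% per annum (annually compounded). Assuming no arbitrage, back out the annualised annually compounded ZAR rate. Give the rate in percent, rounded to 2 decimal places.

7.25%

T = 10/12 years.
CIP gives F = S · g_ZAR/g_EUR, so g_ZAR/g_EUR = 14.11224/14.3771 = 0.9815776.
EUR growth factor: (1 + 0.0967)^(10/12) = 1.0799572.
Hence g_ZAR = 1.0600618.
r = 1.0600618^(12/10) − 1 = 0.072500 → 7.25%.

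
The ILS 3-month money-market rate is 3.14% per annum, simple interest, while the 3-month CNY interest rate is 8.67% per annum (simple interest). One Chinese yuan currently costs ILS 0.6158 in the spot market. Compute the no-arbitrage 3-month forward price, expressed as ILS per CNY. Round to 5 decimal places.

0.60747

T = 3/12 years.
ILS growth factor: 1 + 0.0314×3/12 = 1.007850.
CNY growth factor: 1 + 0.0867×3/12 = 1.021675.
So F = 0.6158 × 1.007850 / 1.021675 = 0.6074672 (ILS/CNY).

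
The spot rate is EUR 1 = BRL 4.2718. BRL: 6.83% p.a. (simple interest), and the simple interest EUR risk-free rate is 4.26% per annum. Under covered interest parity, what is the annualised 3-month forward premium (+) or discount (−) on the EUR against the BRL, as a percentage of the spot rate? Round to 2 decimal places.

+2.54%

T = 3/12 years.
F = S · g_BRL/g_EUR = 4.2718 × 1.017075/1.010650 = 4.2989571.
Annualised premium = (F − S)/S × (1/T) = (4.2989571 − 4.2718)/4.2718 ÷ (3/12) = 2.54%.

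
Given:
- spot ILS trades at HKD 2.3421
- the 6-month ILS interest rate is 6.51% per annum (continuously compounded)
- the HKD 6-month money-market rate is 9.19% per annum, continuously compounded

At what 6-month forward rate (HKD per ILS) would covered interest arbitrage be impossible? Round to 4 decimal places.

2.3737

T = 6/12 years.
Growth of 1 HKD over T: e^(0.0919×6/12) = 1.0470221.
ILS accumulates by e^(0.0651×6/12) = 1.0330855.
CIP: F = S · (grow HKD)/(grow ILS) = 2.3421 × 1.0470221/1.0330855 = 2.373696 HKD per ILS.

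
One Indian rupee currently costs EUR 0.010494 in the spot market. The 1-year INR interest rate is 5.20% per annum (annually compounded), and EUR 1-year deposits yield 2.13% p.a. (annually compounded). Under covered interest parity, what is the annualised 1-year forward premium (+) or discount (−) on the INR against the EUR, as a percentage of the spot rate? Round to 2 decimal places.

-2.92%

T = 1 year.
No-arbitrage forward: 0.010494 × 1.021300 / 1.052000 = 0.010187759 EUR/INR.
Annualised premium = (F − S)/S × (1/T) = (0.010187759 − 0.010494)/0.010494 ÷ 1 = -2.92%.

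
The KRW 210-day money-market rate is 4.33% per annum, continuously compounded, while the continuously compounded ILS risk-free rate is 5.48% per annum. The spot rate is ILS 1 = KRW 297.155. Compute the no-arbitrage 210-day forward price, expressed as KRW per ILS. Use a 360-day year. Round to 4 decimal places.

T = 210/360 years.
Growth of 1 KRW over T: e^(0.0433×210/360) = 1.025580028.
ILS accumulates by e^(0.0548×210/360) = 1.032483089.
CIP: F = S · (grow KRW)/(grow ILS) = 297.155 × 1.025580028/1.032483089 = 295.168256 KRW per ILS.

295.1683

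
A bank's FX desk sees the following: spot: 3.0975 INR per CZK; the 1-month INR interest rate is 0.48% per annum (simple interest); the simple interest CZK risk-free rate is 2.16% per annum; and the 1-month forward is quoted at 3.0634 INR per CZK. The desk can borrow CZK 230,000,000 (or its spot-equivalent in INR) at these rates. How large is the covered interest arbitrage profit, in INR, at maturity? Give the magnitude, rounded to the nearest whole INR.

INR 6,859,722

T = 1/12 years.
Keep in CZK, deliver into the forward: 230,000,000·1.001800·3.0634 = INR 705,850,247.60.
Swap to INR now, deposit: 230,000,000·3.0975·1.000400 = INR 712,709,970.00.
The quoted forward undervalues CZK, so borrow CZK, convert to INR at spot, deposit the INR at 0.48%, and buy CZK forward at 3.0634 to cover the loan.
Profit = 712,709,970.00 − 705,850,247.60 = INR 6,859,722.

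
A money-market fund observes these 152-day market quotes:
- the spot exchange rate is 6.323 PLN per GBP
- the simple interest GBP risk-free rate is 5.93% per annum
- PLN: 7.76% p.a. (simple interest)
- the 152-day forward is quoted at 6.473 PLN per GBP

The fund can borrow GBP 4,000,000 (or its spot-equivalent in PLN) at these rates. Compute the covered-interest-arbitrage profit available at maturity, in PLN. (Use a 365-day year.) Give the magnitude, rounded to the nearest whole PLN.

PLN 422,071

T = 152/365 years.
Keep in GBP, deliver into the forward: 4,000,000·1.0246947945·6.473 = PLN 26,531,397.62.
Swap to PLN now, deposit: 4,000,000·6.323·1.0323156164 = PLN 26,109,326.57.
The quoted forward overvalues GBP, so borrow PLN, buy GBP at spot, deposit the GBP at 5.93%, and sell the proceeds forward at 6.473.
The gap between the two covered legs is PLN 422,071.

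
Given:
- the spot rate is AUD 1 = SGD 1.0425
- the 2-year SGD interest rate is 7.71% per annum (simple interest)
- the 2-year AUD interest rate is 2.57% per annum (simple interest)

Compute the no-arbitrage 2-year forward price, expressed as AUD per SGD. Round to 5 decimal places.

0.87380

T = 2 years.
SGD growth factor: 1 + 0.0771×2 = 1.154200.
AUD growth factor: 1 + 0.0257×2 = 1.051400.
CIP: F = S · (grow SGD)/(grow AUD) = 1.0425 × 1.154200/1.051400 = 1.144430 SGD per AUD.
Quoted the other way: 1/1.144430 = 0.87380 AUD per SGD.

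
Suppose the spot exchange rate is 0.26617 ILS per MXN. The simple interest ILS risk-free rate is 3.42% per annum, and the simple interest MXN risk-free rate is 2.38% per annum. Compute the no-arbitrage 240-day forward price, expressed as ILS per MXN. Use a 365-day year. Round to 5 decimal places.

T = 240/365 years.
Growth of 1 ILS over T: 1 + 0.0342×240/365 = 1.0224877.
Growth of 1 MXN over T: 1 + 0.0238×240/365 = 1.0156493.
CIP: F = S · (grow ILS)/(grow MXN) = 0.26617 × 1.0224877/1.0156493 = 0.2679621 ILS per MXN.

0.26796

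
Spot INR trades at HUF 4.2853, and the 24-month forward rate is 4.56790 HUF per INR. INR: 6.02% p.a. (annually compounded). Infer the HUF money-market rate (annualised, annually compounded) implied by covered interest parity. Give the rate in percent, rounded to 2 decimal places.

9.46%

T = 2 years.
F/S = 4.5679/4.2853 = 1.0659464 = (growth of HUF) / (growth of INR).
INR growth factor: (1 + 0.0602)^2 = 1.124024.
Hence g_HUF = 1.1981493.
r = 1.1981493^(1/2) − 1 = 0.094600 → 9.46%.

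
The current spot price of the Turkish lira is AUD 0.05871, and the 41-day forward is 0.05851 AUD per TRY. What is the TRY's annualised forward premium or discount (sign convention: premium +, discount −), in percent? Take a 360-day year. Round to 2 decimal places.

-2.99%

T = 41/360 years.
Period premium: (0.05851 − 0.05871)/0.05871 = -0.0034066.
Per annum: -0.0034066 / (41/360) = -0.029912 = -2.99%.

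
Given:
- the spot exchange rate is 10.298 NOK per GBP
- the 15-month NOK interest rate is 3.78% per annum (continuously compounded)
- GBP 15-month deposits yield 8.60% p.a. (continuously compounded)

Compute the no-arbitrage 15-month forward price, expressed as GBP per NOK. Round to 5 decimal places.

T = 15/12 years.
NOK accumulates by e^(0.0378×15/12) = 1.0483841.
GBP growth factor: e^(0.0860×15/12) = 1.1134909.
Forward (NOK per GBP) = 10.298 × 1.0483841 / 1.1134909 = 9.695867.
Invert for GBP per NOK: 1 / 9.695867 = 0.10314.

0.10314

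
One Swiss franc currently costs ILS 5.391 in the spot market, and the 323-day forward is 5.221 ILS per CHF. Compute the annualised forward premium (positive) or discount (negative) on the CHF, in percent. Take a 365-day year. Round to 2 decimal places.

-3.56%

T = 323/365 years.
CHF trades forward at -3.15340% vs spot over the period.
×(1/T) gives -3.56% p.a.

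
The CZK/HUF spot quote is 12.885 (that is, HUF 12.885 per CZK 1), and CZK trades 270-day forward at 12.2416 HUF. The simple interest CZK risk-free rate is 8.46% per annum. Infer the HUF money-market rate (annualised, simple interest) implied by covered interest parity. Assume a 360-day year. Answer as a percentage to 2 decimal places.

T = 270/360 years.
CIP gives F = S · g_HUF/g_CZK, so g_HUF/g_CZK = 12.2416/12.885 = 0.9500660.
CZK growth factor: 1 + 0.0846×270/360 = 1.063450.
Hence g_HUF = 1.0103477.
(1.0103477 − 1)/T = 0.013797, i.e. 1.38%.

1.38%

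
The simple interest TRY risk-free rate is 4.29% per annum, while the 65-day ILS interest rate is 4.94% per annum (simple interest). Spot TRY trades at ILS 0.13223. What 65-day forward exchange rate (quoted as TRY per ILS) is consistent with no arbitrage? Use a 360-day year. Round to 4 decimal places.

7.5538

T = 65/360 years.
ILS growth factor: 1 + 0.0494×65/360 = 1.0089194.
TRY accumulates by 1 + 0.0429×65/360 = 1.0077458.
CIP: F = S · (grow ILS)/(grow TRY) = 0.13223 × 1.0089194/1.0077458 = 0.1323840 ILS per TRY.
Invert for TRY per ILS: 1 / 0.1323840 = 7.5538.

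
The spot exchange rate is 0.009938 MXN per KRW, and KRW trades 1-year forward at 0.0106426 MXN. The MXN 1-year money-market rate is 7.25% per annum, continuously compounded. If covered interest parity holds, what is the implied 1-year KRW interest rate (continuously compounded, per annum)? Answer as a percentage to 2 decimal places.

T = 1 year.
CIP gives F = S · g_MXN/g_KRW, so g_MXN/g_KRW = 0.0106426/0.009938 = 1.0708996.
MXN growth factor: e^(0.0725×1) = 1.0751928.
So the KRW growth factor = 1.004009.
Take logs: ln 1.004009 / 1 = 0.004001, so 0.40%.

0.40%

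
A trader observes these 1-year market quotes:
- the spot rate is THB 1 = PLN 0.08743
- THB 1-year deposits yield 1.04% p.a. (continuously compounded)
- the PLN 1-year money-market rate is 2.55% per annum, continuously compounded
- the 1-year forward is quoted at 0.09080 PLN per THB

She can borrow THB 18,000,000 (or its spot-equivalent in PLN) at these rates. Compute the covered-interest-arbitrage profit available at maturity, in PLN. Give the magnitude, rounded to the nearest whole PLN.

PLN 37,100

T = 1 year.
Invest the THB and cover forward: 18,000,000 × 1.010454268 × 0.09080 = PLN 1,651,486.46.
Convert at spot and invest in PLN: 18,000,000 × 0.08743 × 1.025827906 = PLN 1,614,386.41.
The quoted forward overvalues THB, so borrow PLN, buy THB at spot, deposit the THB at 1.04%, and sell the proceeds forward at 0.09080.
Arbitrage profit = |1,651,486.46 − 1,614,386.41| = PLN 37,100.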